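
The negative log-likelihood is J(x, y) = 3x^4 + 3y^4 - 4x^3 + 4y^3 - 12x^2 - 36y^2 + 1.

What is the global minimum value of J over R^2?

J(x,y) separates as P(x) + Q(y) + 1, so its minimum is min P + min Q + 1.
P'(x) = 12x(x - 2)(x + 1) vanishes at x ∈ {-1, 0, 2}; Q'(y) = 12y(y - 2)(y + 3) vanishes at y ∈ {-3, 0, 2}.
Local minima of P (where P''>0): P(-1)=-5, P(2)=-32. Local minima of Q: Q(-3)=-189, Q(2)=-64.
So the global minimum of J is P(2) + Q(-3) + 1 = -32 − 189 + 1 = -220, attained at (2, -3).

-220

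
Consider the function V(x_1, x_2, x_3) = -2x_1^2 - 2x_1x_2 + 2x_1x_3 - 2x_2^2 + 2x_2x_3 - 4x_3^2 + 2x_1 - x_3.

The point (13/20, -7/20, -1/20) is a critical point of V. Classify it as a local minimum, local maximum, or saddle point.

The Hessian is constant: H = [[-4, -2, 2], [-2, -4, 2], [2, 2, -8]].
Leading principal minors: Δ₁ = -4, Δ₂ = 12, Δ₃ = -80.
The minors alternate sign starting negative (−, +, −), so H is negative definite: a local maximum.

local maximum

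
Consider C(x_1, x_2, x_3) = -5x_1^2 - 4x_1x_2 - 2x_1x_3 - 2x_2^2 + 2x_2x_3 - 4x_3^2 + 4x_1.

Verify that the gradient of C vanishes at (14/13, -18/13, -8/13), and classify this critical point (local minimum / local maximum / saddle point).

∇C = (-10x_1 - 4x_2 - 2x_3 + 4, -4x_1 - 4x_2 + 2x_3, -2x_1 + 2x_2 - 8x_3); substituting (14/13, -18/13, -8/13) gives ∇C = (0, 0, 0), so (14/13, -18/13, -8/13) is indeed a critical point.
The Hessian is constant: H = [[-10, -4, -2], [-4, -4, 2], [-2, 2, -8]].
Leading principal minors: Δ₁ = -10, Δ₂ = 24, Δ₃ = -104.
The minors alternate sign starting negative (−, +, −), so H is negative definite: a local maximum.

local maximum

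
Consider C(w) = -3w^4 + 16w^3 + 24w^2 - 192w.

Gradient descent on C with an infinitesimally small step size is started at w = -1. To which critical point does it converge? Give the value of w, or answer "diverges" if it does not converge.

C'(w) = -12(w - 4)(w - 2)(w + 2), so C'(-1) = -180.
Gradient descent moves in the -C' direction, i.e. w is increasing.
The nearest critical point in that direction is w = 2, where C'' = 96 > 0 (a local minimum). The iterate converges there.

2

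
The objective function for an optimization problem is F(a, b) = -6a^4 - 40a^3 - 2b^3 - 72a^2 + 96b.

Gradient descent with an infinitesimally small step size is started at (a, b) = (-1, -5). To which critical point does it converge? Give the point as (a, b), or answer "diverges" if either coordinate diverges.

F is separable, so gradient descent decouples: a follows -∂F/∂a, b follows -∂F/∂b.
∂F/∂a = -24a(a + 2)(a + 3); at a=-1 this is 48, so a decreases.
∂F/∂b = -6(b - 4)(b + 4); at b=-5 this is -54, so b increases.
a converges to its nearest critical value -2 (a local min of the a-part); b converges to -4. The iterate converges to (-2, -4).

(-2, -4)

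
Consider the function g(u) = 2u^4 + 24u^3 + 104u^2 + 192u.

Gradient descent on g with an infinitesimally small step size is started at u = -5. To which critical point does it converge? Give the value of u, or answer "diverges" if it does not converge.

-4

g'(u) = 8(u + 2)(u + 3)(u + 4), so g'(-5) = -48.
Gradient descent moves in the -g' direction, i.e. u is increasing.
The nearest critical point in that direction is u = -4, where g'' = 16 > 0 (a local minimum). The iterate converges there.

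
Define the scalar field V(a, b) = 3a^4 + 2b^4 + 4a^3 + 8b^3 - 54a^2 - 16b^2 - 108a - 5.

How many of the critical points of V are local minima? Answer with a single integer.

4

V separates as a function of a plus a function of b, so ∇V=0 decouples.
∂V/∂a = 12(a - 3)(a + 1)(a + 3) = 0 at a ∈ {-3, -1, 3}; ∂V/∂b = 8b(b - 1)(b + 4) = 0 at b ∈ {-4, 0, 1}.
The Hessian is diagonal: diag(V_aa, V_bb). Second derivatives: V_aa(-3)=144, V_aa(-1)=-96, V_aa(3)=288; V_bb(-4)=160, V_bb(0)=-32, V_bb(1)=40.
Local minima occur where both diagonal entries positive: (-3, -4), (-3, 1), (3, -4), (3, 1). Count: 4.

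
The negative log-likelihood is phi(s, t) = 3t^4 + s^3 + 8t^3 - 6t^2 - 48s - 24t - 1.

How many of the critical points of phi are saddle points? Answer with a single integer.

phi separates as a function of s plus a function of t, so ∇phi=0 decouples.
∂phi/∂s = 3(s - 4)(s + 4) = 0 at s ∈ {-4, 4}; ∂phi/∂t = 12(t - 1)(t + 1)(t + 2) = 0 at t ∈ {-2, -1, 1}.
The Hessian is diagonal: diag(phi_ss, phi_tt). Second derivatives: phi_ss(-4)=-24, phi_ss(4)=24; phi_tt(-2)=36, phi_tt(-1)=-24, phi_tt(1)=72.
Saddle points occur where the two diagonal entries have opposite signs: (-4, -2), (-4, 1), (4, -1). Count: 3.

3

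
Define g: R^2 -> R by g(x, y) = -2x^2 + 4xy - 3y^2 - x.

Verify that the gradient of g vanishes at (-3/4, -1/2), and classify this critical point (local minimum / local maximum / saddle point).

local maximum

∇g = (-4x + 4y - 1, 4x - 6y); substituting (-3/4, -1/2) gives ∇g = (0, 0), so (-3/4, -1/2) is indeed a critical point.
The Hessian of g is constant: H = [[-4, 4], [4, -6]].
det(H) = (-4)·(-6) − 4² = 8.
det(H) > 0 and tr(H) = -10 < 0, so H is negative definite and the point is a local maximum.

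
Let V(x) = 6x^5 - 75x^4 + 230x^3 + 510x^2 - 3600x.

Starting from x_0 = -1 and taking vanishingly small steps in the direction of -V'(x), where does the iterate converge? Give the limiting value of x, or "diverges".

3

V'(x) = 30(x - 5)(x - 4)(x - 3)(x + 2), so V'(-1) = -3600.
Gradient descent moves in the -V' direction, i.e. x is increasing.
The nearest critical point in that direction is x = 3, where V'' = 300 > 0 (a local minimum). The iterate converges there.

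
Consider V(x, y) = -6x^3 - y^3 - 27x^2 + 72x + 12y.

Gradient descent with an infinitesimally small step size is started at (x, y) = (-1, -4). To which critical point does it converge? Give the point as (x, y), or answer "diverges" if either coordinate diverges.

(-4, -2)

V is separable, so gradient descent decouples: x follows -∂V/∂x, y follows -∂V/∂y.
∂V/∂x = -18(x - 1)(x + 4); at x=-1 this is 108, so x decreases.
∂V/∂y = -3(y - 2)(y + 2); at y=-4 this is -36, so y increases.
x converges to its nearest critical value -4 (a local min of the x-part); y converges to -2. The iterate converges to (-4, -2).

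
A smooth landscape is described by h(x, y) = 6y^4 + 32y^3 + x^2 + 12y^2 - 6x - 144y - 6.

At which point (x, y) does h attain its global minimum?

(3, 1)

h(x,y) separates as P(x) + Q(y) − 6, so its minimum is min P + min Q − 6.
P'(x) = 2x - 6 vanishes at x ∈ {3}; Q'(y) = 24(y - 1)(y + 2)(y + 3) vanishes at y ∈ {-3, -2, 1}.
Local minima of P (where P''>0): P(3)=-9. Local minima of Q: Q(-3)=162, Q(1)=-94.
So the global minimum of h is P(3) + Q(1) − 6 = -9 − 94 − 6 = -109, attained at (3, 1).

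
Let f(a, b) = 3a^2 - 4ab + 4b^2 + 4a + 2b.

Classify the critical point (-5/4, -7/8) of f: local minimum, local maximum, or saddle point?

local minimum

The Hessian of f is constant: H = [[6, -4], [-4, 8]].
det(H) = 6·8 − (-4)² = 32.
det(H) > 0 and tr(H) = 14 > 0, so H is positive definite and the point is a local minimum.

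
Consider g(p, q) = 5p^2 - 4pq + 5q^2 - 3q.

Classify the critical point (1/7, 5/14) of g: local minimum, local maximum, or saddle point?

local minimum

The Hessian of g is constant: H = [[10, -4], [-4, 10]].
det(H) = 10·10 − (-4)² = 84.
det(H) > 0 and tr(H) = 20 > 0, so H is positive definite and the point is a local minimum.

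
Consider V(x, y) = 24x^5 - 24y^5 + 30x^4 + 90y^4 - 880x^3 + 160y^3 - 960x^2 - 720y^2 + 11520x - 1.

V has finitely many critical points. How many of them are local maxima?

4

V separates as a function of x plus a function of y, so ∇V=0 decouples.
∂V/∂x = 120(x - 4)(x - 2)(x + 3)(x + 4) = 0 at x ∈ {-4, -3, 2, 4}; ∂V/∂y = -120y(y - 3)(y - 2)(y + 2) = 0 at y ∈ {-2, 0, 2, 3}.
The Hessian is diagonal: diag(V_xx, V_yy). Second derivatives: V_xx(-4)=-5760, V_xx(-3)=4200, V_xx(2)=-7200, V_xx(4)=13440; V_yy(-2)=4800, V_yy(0)=-1440, V_yy(2)=960, V_yy(3)=-1800.
Local maxima occur where both diagonal entries negative: (-4, 0), (-4, 3), (2, 0), (2, 3). Count: 4.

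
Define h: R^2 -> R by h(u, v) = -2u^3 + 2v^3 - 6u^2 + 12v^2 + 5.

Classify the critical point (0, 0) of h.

The mixed partial ∂²h/∂u∂v is 0, so the Hessian at any point is diag(h_uu, h_vv) = diag(-12(u + 1), 12(v + 2)).
At (0, 0): H = diag(-12, 24).
The eigenvalues have opposite signs, so H is indefinite: a saddle point.

saddle point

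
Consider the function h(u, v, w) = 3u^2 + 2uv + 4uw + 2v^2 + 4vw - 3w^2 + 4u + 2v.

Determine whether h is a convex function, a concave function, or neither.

neither

h is quadratic, so its Hessian is the constant matrix H = [[6, 2, 4], [2, 4, 4], [4, 4, -6]].
Leading principal minors: 6, 20, -216.
Neither pattern holds ⇒ H is indefinite ⇒ neither convex nor concave.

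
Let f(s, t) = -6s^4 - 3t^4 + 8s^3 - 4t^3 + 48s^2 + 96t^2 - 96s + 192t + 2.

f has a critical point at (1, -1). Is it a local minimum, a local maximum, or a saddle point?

The mixed partial ∂²f/∂s∂t is 0, so the Hessian at any point is diag(f_ss, f_tt) = diag(24(-3s^2 + 2s + 4), 12(-3t^2 - 2t + 16)).
At (1, -1): H = diag(72, 180).
Both eigenvalues are positive, so H is positive definite: a local minimum.

local minimum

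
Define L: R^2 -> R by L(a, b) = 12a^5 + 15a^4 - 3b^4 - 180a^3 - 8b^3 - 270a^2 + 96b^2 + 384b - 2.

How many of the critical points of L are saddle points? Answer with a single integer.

L separates as a function of a plus a function of b, so ∇L=0 decouples.
∂L/∂a = 60a(a - 3)(a + 1)(a + 3) = 0 at a ∈ {-3, -1, 0, 3}; ∂L/∂b = -12(b - 4)(b + 2)(b + 4) = 0 at b ∈ {-4, -2, 4}.
The Hessian is diagonal: diag(L_aa, L_bb). Second derivatives: L_aa(-3)=-2160, L_aa(-1)=480, L_aa(0)=-540, L_aa(3)=4320; L_bb(-4)=-192, L_bb(-2)=144, L_bb(4)=-576.
Saddle points occur where the two diagonal entries have opposite signs: (-3, -2), (-1, -4), (-1, 4), (0, -2), (3, -4), (3, 4). Count: 6.

6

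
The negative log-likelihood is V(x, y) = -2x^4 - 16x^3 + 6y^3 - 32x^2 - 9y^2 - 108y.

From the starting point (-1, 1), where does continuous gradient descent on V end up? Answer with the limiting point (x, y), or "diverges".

V is separable, so gradient descent decouples: x follows -∂V/∂x, y follows -∂V/∂y.
∂V/∂x = -8x(x + 2)(x + 4); at x=-1 this is 24, so x decreases.
∂V/∂y = 18(y - 3)(y + 2); at y=1 this is -108, so y increases.
x converges to its nearest critical value -2 (a local min of the x-part); y converges to 3. The iterate converges to (-2, 3).

(-2, 3)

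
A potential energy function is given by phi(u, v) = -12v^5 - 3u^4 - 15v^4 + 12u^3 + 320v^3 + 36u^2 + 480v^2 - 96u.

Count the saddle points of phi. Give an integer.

6

phi separates as a function of u plus a function of v, so ∇phi=0 decouples.
∂phi/∂u = -12(u - 4)(u - 1)(u + 2) = 0 at u ∈ {-2, 1, 4}; ∂phi/∂v = -60v(v - 4)(v + 1)(v + 4) = 0 at v ∈ {-4, -1, 0, 4}.
The Hessian is diagonal: diag(phi_uu, phi_vv). Second derivatives: phi_uu(-2)=-216, phi_uu(1)=108, phi_uu(4)=-216; phi_vv(-4)=5760, phi_vv(-1)=-900, phi_vv(0)=960, phi_vv(4)=-9600.
Saddle points occur where the two diagonal entries have opposite signs: (-2, -4), (-2, 0), (1, -1), (1, 4), (4, -4), (4, 0). Count: 6.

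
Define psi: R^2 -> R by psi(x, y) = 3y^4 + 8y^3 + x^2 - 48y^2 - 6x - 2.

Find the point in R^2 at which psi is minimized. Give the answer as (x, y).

psi(x,y) separates as P(x) + Q(y) − 2, so its minimum is min P + min Q − 2.
P'(x) = 2x - 6 vanishes at x ∈ {3}; Q'(y) = 12y(y - 2)(y + 4) vanishes at y ∈ {-4, 0, 2}.
Local minima of P (where P''>0): P(3)=-9. Local minima of Q: Q(-4)=-512, Q(2)=-80.
So the global minimum of psi is P(3) + Q(-4) − 2 = -9 − 512 − 2 = -523, attained at (3, -4).

(3, -4)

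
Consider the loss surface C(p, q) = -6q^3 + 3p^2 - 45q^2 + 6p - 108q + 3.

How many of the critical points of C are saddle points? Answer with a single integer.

1

C separates as a function of p plus a function of q, so ∇C=0 decouples.
∂C/∂p = 6(p + 1) = 0 at p ∈ {-1}; ∂C/∂q = -18(q + 2)(q + 3) = 0 at q ∈ {-3, -2}.
The Hessian is diagonal: diag(C_pp, C_qq). Second derivatives: C_pp(-1)=6; C_qq(-3)=18, C_qq(-2)=-18.
Saddle points occur where the two diagonal entries have opposite signs: (-1, -2). Count: 1.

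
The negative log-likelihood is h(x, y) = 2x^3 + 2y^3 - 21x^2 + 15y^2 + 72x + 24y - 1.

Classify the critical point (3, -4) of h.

local maximum

The mixed partial ∂²h/∂x∂y is 0, so the Hessian at any point is diag(h_xx, h_yy) = diag(6(2x - 7), 6(2y + 5)).
At (3, -4): H = diag(-6, -18).
Both eigenvalues are negative, so H is negative definite: a local maximum.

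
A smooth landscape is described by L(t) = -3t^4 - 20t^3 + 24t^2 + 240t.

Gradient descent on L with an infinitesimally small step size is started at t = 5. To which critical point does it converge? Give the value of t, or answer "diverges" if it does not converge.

L'(t) = -12(t - 2)(t + 2)(t + 5), so L'(5) = -2520.
Gradient descent moves in the -L' direction, i.e. t is increasing.
There is no critical point above t=5, and L' keeps the same sign, so the iterate runs off to +∞.

diverges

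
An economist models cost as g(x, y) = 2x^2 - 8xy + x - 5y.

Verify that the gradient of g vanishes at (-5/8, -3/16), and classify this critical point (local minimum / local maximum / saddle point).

∇g = (4x - 8y + 1, -8x - 5); substituting (-5/8, -3/16) gives ∇g = (0, 0), so (-5/8, -3/16) is indeed a critical point.
The Hessian of g is constant: H = [[4, -8], [-8, 0]].
det(H) = 4·0 − (-8)² = -64.
Since det(H) < 0, H is indefinite and the critical point is a saddle point.

saddle point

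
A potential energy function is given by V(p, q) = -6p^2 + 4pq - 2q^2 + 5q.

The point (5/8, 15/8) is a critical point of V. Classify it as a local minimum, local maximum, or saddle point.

The Hessian of V is constant: H = [[-12, 4], [4, -4]].
det(H) = (-12)·(-4) − 4² = 32.
det(H) > 0 and tr(H) = -16 < 0, so H is negative definite and the point is a local maximum.

local maximum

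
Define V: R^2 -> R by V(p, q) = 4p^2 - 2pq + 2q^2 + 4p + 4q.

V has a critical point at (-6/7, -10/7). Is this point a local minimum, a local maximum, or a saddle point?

The Hessian of V is constant: H = [[8, -2], [-2, 4]].
det(H) = 8·4 − (-2)² = 28.
det(H) > 0 and tr(H) = 12 > 0, so H is positive definite and the point is a local minimum.

local minimum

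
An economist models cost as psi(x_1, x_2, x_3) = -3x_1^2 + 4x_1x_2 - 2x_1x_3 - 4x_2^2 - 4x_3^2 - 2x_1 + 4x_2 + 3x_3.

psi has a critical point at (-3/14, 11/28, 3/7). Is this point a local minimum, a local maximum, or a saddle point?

local maximum

The Hessian is constant: H = [[-6, 4, -2], [4, -8, 0], [-2, 0, -8]].
Leading principal minors: Δ₁ = -6, Δ₂ = 32, Δ₃ = -224.
The minors alternate sign starting negative (−, +, −), so H is negative definite: a local maximum.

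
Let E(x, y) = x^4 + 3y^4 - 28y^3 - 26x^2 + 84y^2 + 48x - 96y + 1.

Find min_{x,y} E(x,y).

-415

E(x,y) separates as P(x) + Q(y) + 1, so its minimum is min P + min Q + 1.
P'(x) = 4(x - 3)(x - 1)(x + 4) vanishes at x ∈ {-4, 1, 3}; Q'(y) = 12(y - 4)(y - 2)(y - 1) vanishes at y ∈ {1, 2, 4}.
Local minima of P (where P''>0): P(-4)=-352, P(3)=-9. Local minima of Q: Q(1)=-37, Q(4)=-64.
So the global minimum of E is P(-4) + Q(4) + 1 = -352 − 64 + 1 = -415, attained at (-4, 4).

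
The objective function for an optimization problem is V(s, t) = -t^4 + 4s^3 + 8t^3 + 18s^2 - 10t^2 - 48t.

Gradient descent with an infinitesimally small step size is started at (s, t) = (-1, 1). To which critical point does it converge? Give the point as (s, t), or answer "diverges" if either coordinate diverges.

V is separable, so gradient descent decouples: s follows -∂V/∂s, t follows -∂V/∂t.
∂V/∂s = 12s(s + 3); at s=-1 this is -24, so s increases.
∂V/∂t = -4(t - 4)(t - 3)(t + 1); at t=1 this is -48, so t increases.
s converges to its nearest critical value 0 (a local min of the s-part); t converges to 3. The iterate converges to (0, 3).

(0, 3)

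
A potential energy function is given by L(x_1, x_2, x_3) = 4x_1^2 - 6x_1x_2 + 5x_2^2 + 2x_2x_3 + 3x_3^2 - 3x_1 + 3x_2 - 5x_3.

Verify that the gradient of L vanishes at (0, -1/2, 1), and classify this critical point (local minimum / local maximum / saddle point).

local minimum

∇L = (8x_1 - 6x_2 - 3, -6x_1 + 10x_2 + 2x_3 + 3, 2x_2 + 6x_3 - 5); substituting (0, -1/2, 1) gives ∇L = (0, 0, 0), so (0, -1/2, 1) is indeed a critical point.
The Hessian is constant: H = [[8, -6, 0], [-6, 10, 2], [0, 2, 6]].
Leading principal minors: Δ₁ = 8, Δ₂ = 44, Δ₃ = 232.
All leading minors are positive, so H is positive definite: a local minimum.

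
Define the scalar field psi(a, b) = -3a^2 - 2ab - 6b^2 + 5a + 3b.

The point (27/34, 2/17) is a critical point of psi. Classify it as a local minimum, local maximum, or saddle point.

The Hessian of psi is constant: H = [[-6, -2], [-2, -12]].
det(H) = (-6)·(-12) − (-2)² = 68.
det(H) > 0 and tr(H) = -18 < 0, so H is negative definite and the point is a local maximum.

local maximum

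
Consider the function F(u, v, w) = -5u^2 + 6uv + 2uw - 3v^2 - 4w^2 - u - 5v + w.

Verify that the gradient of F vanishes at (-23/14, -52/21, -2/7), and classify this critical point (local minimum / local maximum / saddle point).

∇F = (-10u + 6v + 2w - 1, 6u - 6v - 5, 2u - 8w + 1); substituting (-23/14, -52/21, -2/7) gives ∇F = (0, 0, 0), so (-23/14, -52/21, -2/7) is indeed a critical point.
The Hessian is constant: H = [[-10, 6, 2], [6, -6, 0], [2, 0, -8]].
Leading principal minors: Δ₁ = -10, Δ₂ = 24, Δ₃ = -168.
The minors alternate sign starting negative (−, +, −), so H is negative definite: a local maximum.

local maximum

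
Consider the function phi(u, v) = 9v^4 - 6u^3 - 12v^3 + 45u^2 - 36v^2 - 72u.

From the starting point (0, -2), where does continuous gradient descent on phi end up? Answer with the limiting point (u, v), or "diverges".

(1, -1)

phi is separable, so gradient descent decouples: u follows -∂phi/∂u, v follows -∂phi/∂v.
∂phi/∂u = -18(u - 4)(u - 1); at u=0 this is -72, so u increases.
∂phi/∂v = 36v(v - 2)(v + 1); at v=-2 this is -288, so v increases.
u converges to its nearest critical value 1 (a local min of the u-part); v converges to -1. The iterate converges to (1, -1).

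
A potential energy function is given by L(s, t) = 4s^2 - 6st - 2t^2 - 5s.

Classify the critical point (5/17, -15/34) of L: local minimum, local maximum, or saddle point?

The Hessian of L is constant: H = [[8, -6], [-6, -4]].
det(H) = 8·(-4) − (-6)² = -68.
Since det(H) < 0, H is indefinite and the critical point is a saddle point.

saddle point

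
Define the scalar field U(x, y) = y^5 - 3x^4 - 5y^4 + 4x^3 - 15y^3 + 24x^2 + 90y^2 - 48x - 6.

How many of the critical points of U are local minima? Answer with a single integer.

U separates as a function of x plus a function of y, so ∇U=0 decouples.
∂U/∂x = -12(x - 2)(x - 1)(x + 2) = 0 at x ∈ {-2, 1, 2}; ∂U/∂y = 5y(y - 4)(y - 3)(y + 3) = 0 at y ∈ {-3, 0, 3, 4}.
The Hessian is diagonal: diag(U_xx, U_yy). Second derivatives: U_xx(-2)=-144, U_xx(1)=36, U_xx(2)=-48; U_yy(-3)=-630, U_yy(0)=180, U_yy(3)=-90, U_yy(4)=140.
Local minima occur where both diagonal entries positive: (1, 0), (1, 4). Count: 2.

2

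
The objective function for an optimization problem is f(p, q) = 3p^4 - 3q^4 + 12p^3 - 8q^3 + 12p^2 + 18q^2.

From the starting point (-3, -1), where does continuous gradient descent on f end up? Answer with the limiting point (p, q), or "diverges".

(-2, 0)

f is separable, so gradient descent decouples: p follows -∂f/∂p, q follows -∂f/∂q.
∂f/∂p = 12p(p + 1)(p + 2); at p=-3 this is -72, so p increases.
∂f/∂q = -12q(q - 1)(q + 3); at q=-1 this is -48, so q increases.
p converges to its nearest critical value -2 (a local min of the p-part); q converges to 0. The iterate converges to (-2, 0).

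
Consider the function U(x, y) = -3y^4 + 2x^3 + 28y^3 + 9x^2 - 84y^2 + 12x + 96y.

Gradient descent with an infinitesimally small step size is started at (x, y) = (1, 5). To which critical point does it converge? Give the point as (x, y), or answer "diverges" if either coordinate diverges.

U is separable, so gradient descent decouples: x follows -∂U/∂x, y follows -∂U/∂y.
∂U/∂x = 6(x + 1)(x + 2); at x=1 this is 36, so x decreases.
∂U/∂y = -12(y - 4)(y - 2)(y - 1); at y=5 this is -144, so y increases.
The y-coordinate has no critical point in that direction and runs off to infinity.

diverges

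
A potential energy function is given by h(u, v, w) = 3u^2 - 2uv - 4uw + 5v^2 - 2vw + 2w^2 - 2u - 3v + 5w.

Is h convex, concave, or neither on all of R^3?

h is quadratic, so its Hessian is the constant matrix H = [[6, -2, -4], [-2, 10, -2], [-4, -2, 4]].
Leading principal minors: 6, 56, 8.
All positive ⇒ H ≻ 0 ⇒ convex.

convex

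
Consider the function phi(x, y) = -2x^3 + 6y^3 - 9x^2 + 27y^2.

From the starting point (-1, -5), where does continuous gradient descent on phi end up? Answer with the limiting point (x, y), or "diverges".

diverges

phi is separable, so gradient descent decouples: x follows -∂phi/∂x, y follows -∂phi/∂y.
∂phi/∂x = -6x(x + 3); at x=-1 this is 12, so x decreases.
∂phi/∂y = 18y(y + 3); at y=-5 this is 180, so y decreases.
The y-coordinate has no critical point in that direction and runs off to infinity.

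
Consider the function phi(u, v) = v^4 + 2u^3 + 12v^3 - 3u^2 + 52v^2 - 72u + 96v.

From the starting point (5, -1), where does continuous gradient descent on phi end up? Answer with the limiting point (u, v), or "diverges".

(4, -2)

phi is separable, so gradient descent decouples: u follows -∂phi/∂u, v follows -∂phi/∂v.
∂phi/∂u = 6(u - 4)(u + 3); at u=5 this is 48, so u decreases.
∂phi/∂v = 4(v + 2)(v + 3)(v + 4); at v=-1 this is 24, so v decreases.
u converges to its nearest critical value 4 (a local min of the u-part); v converges to -2. The iterate converges to (4, -2).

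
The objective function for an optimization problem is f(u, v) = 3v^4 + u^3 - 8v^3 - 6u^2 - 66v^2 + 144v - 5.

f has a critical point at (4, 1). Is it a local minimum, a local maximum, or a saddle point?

saddle point

The mixed partial ∂²f/∂u∂v is 0, so the Hessian at any point is diag(f_uu, f_vv) = diag(6(u - 2), 12(3v^2 - 4v - 11)).
At (4, 1): H = diag(12, -144).
The eigenvalues have opposite signs, so H is indefinite: a saddle point.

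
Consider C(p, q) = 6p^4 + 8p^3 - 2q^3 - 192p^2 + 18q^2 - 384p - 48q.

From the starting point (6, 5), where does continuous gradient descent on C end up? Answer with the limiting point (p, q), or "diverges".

diverges

C is separable, so gradient descent decouples: p follows -∂C/∂p, q follows -∂C/∂q.
∂C/∂p = 24(p - 4)(p + 1)(p + 4); at p=6 this is 3360, so p decreases.
∂C/∂q = -6(q - 4)(q - 2); at q=5 this is -18, so q increases.
The q-coordinate has no critical point in that direction and runs off to infinity.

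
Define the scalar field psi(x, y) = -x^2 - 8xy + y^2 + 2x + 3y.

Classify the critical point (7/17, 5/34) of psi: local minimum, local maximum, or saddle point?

The Hessian of psi is constant: H = [[-2, -8], [-8, 2]].
det(H) = (-2)·2 − (-8)² = -68.
Since det(H) < 0, H is indefinite and the critical point is a saddle point.

saddle point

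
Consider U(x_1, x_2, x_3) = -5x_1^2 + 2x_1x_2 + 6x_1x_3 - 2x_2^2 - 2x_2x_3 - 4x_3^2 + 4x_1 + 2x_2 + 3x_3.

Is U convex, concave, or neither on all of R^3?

U is quadratic, so its Hessian is the constant matrix H = [[-10, 2, 6], [2, -4, -2], [6, -2, -8]].
Leading principal minors: -10, 36, -152.
Signs alternate −, +, − ⇒ H ≺ 0 ⇒ concave.

concave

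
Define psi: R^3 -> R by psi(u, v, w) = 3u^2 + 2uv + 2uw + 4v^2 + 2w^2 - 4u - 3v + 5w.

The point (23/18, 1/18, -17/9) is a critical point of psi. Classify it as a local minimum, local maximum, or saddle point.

local minimum

The Hessian is constant: H = [[6, 2, 2], [2, 8, 0], [2, 0, 4]].
Leading principal minors: Δ₁ = 6, Δ₂ = 44, Δ₃ = 144.
All leading minors are positive, so H is positive definite: a local minimum.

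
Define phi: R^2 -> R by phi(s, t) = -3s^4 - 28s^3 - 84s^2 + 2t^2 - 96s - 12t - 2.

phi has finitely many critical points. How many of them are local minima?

1

phi separates as a function of s plus a function of t, so ∇phi=0 decouples.
∂phi/∂s = -12(s + 1)(s + 2)(s + 4) = 0 at s ∈ {-4, -2, -1}; ∂phi/∂t = 4(t - 3) = 0 at t ∈ {3}.
The Hessian is diagonal: diag(phi_ss, phi_tt). Second derivatives: phi_ss(-4)=-72, phi_ss(-2)=24, phi_ss(-1)=-36; phi_tt(3)=4.
Local minima occur where both diagonal entries positive: (-2, 3). Count: 1.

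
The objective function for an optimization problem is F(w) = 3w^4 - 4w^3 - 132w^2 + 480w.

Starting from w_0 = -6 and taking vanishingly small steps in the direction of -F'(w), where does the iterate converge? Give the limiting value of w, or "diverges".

F'(w) = 12(w - 4)(w - 2)(w + 5), so F'(-6) = -960.
Gradient descent moves in the -F' direction, i.e. w is increasing.
The nearest critical point in that direction is w = -5, where F'' = 756 > 0 (a local minimum). The iterate converges there.

-5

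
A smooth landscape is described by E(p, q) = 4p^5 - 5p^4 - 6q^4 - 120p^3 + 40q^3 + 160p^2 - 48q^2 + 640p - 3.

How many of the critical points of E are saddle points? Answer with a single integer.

6

E separates as a function of p plus a function of q, so ∇E=0 decouples.
∂E/∂p = 20(p - 4)(p - 2)(p + 1)(p + 4) = 0 at p ∈ {-4, -1, 2, 4}; ∂E/∂q = -24q(q - 4)(q - 1) = 0 at q ∈ {0, 1, 4}.
The Hessian is diagonal: diag(E_pp, E_qq). Second derivatives: E_pp(-4)=-2880, E_pp(-1)=900, E_pp(2)=-720, E_pp(4)=1600; E_qq(0)=-96, E_qq(1)=72, E_qq(4)=-288.
Saddle points occur where the two diagonal entries have opposite signs: (-4, 1), (-1, 0), (-1, 4), (2, 1), (4, 0), (4, 4). Count: 6.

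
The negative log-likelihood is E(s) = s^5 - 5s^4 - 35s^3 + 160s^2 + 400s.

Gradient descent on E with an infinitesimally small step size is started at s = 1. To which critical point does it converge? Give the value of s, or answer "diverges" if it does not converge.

E'(s) = 5(s - 5)(s - 4)(s + 1)(s + 4), so E'(1) = 600.
Gradient descent moves in the -E' direction, i.e. s is decreasing.
The nearest critical point in that direction is s = -1, where E'' = 450 > 0 (a local minimum). The iterate converges there.

-1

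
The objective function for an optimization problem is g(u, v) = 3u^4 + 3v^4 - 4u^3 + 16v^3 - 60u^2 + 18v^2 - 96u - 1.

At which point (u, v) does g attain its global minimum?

g(u,v) separates as P(u) + Q(v) − 1, so its minimum is min P + min Q − 1.
P'(u) = 12(u - 4)(u + 1)(u + 2) vanishes at u ∈ {-2, -1, 4}; Q'(v) = 12v(v + 1)(v + 3) vanishes at v ∈ {-3, -1, 0}.
Local minima of P (where P''>0): P(-2)=32, P(4)=-832. Local minima of Q: Q(-3)=-27, Q(0)=0.
So the global minimum of g is P(4) + Q(-3) − 1 = -832 − 27 − 1 = -860, attained at (4, -3).

(4, -3)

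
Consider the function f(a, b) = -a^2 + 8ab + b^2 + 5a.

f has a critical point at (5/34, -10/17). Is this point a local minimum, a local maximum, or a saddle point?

The Hessian of f is constant: H = [[-2, 8], [8, 2]].
det(H) = (-2)·2 − 8² = -68.
Since det(H) < 0, H is indefinite and the critical point is a saddle point.

saddle point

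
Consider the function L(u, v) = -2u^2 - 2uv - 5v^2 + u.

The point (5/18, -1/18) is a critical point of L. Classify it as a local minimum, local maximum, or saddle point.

The Hessian of L is constant: H = [[-4, -2], [-2, -10]].
det(H) = (-4)·(-10) − (-2)² = 36.
det(H) > 0 and tr(H) = -14 < 0, so H is negative definite and the point is a local maximum.

local maximum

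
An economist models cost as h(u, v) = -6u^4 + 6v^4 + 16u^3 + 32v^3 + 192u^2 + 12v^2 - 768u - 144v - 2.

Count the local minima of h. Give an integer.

2

h separates as a function of u plus a function of v, so ∇h=0 decouples.
∂h/∂u = -24(u - 4)(u - 2)(u + 4) = 0 at u ∈ {-4, 2, 4}; ∂h/∂v = 24(v - 1)(v + 2)(v + 3) = 0 at v ∈ {-3, -2, 1}.
The Hessian is diagonal: diag(h_uu, h_vv). Second derivatives: h_uu(-4)=-1152, h_uu(2)=288, h_uu(4)=-384; h_vv(-3)=96, h_vv(-2)=-72, h_vv(1)=288.
Local minima occur where both diagonal entries positive: (2, -3), (2, 1). Count: 2.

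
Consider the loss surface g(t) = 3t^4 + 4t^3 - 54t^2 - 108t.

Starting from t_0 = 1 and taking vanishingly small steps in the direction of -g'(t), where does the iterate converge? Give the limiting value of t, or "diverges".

3

g'(t) = 12(t - 3)(t + 1)(t + 3), so g'(1) = -192.
Gradient descent moves in the -g' direction, i.e. t is increasing.
The nearest critical point in that direction is t = 3, where g'' = 288 > 0 (a local minimum). The iterate converges there.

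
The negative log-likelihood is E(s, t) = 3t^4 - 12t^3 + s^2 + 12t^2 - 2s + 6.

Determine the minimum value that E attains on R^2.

5

E(s,t) separates as P(s) + Q(t) + 6, so its minimum is min P + min Q + 6.
P'(s) = 2s - 2 vanishes at s ∈ {1}; Q'(t) = 12t(t - 2)(t - 1) vanishes at t ∈ {0, 1, 2}.
Local minima of P (where P''>0): P(1)=-1. Local minima of Q: Q(0)=0, Q(2)=0.
So the global minimum of E is P(1) + Q(0) + 6 = -1 + 0 + 6 = 5, attained at (1, 0).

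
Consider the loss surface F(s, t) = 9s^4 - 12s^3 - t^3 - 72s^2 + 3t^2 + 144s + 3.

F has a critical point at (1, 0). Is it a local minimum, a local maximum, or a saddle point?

saddle point

The mixed partial ∂²F/∂s∂t is 0, so the Hessian at any point is diag(F_ss, F_tt) = diag(36(3s^2 - 2s - 4), 6(-t + 1)).
At (1, 0): H = diag(-108, 6).
The eigenvalues have opposite signs, so H is indefinite: a saddle point.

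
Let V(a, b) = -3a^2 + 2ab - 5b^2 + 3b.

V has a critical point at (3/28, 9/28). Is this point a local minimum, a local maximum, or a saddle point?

The Hessian of V is constant: H = [[-6, 2], [2, -10]].
det(H) = (-6)·(-10) − 2² = 56.
det(H) > 0 and tr(H) = -16 < 0, so H is negative definite and the point is a local maximum.

local maximum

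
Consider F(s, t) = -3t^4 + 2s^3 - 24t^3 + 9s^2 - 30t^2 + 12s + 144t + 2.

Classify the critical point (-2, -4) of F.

The mixed partial ∂²F/∂s∂t is 0, so the Hessian at any point is diag(F_ss, F_tt) = diag(6(2s + 3), -12(3t^2 + 12t + 5)).
At (-2, -4): H = diag(-6, -60).
Both eigenvalues are negative, so H is negative definite: a local maximum.

local maximum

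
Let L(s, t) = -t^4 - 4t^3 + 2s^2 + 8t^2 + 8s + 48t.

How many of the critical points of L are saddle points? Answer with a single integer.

L separates as a function of s plus a function of t, so ∇L=0 decouples.
∂L/∂s = 4(s + 2) = 0 at s ∈ {-2}; ∂L/∂t = -4(t - 2)(t + 2)(t + 3) = 0 at t ∈ {-3, -2, 2}.
The Hessian is diagonal: diag(L_ss, L_tt). Second derivatives: L_ss(-2)=4; L_tt(-3)=-20, L_tt(-2)=16, L_tt(2)=-80.
Saddle points occur where the two diagonal entries have opposite signs: (-2, -3), (-2, 2). Count: 2.

2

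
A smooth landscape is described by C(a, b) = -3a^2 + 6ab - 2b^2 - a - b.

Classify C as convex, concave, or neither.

neither

C is quadratic, so its Hessian is the constant matrix H = [[-6, 6], [6, -4]].
det(H) = -12, tr(H) = -10.
det(H) < 0, so H is indefinite: neither convex nor concave.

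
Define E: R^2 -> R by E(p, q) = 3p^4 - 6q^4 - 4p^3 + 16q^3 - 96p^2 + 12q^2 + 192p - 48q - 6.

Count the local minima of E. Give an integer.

E separates as a function of p plus a function of q, so ∇E=0 decouples.
∂E/∂p = 12(p - 4)(p - 1)(p + 4) = 0 at p ∈ {-4, 1, 4}; ∂E/∂q = -24(q - 2)(q - 1)(q + 1) = 0 at q ∈ {-1, 1, 2}.
The Hessian is diagonal: diag(E_pp, E_qq). Second derivatives: E_pp(-4)=480, E_pp(1)=-180, E_pp(4)=288; E_qq(-1)=-144, E_qq(1)=48, E_qq(2)=-72.
Local minima occur where both diagonal entries positive: (-4, 1), (4, 1). Count: 2.

2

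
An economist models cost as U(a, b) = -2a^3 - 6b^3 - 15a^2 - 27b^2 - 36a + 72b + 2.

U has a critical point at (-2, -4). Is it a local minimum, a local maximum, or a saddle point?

saddle point

The mixed partial ∂²U/∂a∂b is 0, so the Hessian at any point is diag(U_aa, U_bb) = diag(-6(2a + 5), -18(2b + 3)).
At (-2, -4): H = diag(-6, 90).
The eigenvalues have opposite signs, so H is indefinite: a saddle point.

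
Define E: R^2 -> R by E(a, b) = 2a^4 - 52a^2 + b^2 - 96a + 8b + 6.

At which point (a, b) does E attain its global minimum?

E(a,b) separates as P(a) + Q(b) + 6, so its minimum is min P + min Q + 6.
P'(a) = 8(a - 4)(a + 1)(a + 3) vanishes at a ∈ {-3, -1, 4}; Q'(b) = 2b + 8 vanishes at b ∈ {-4}.
Local minima of P (where P''>0): P(-3)=-18, P(4)=-704. Local minima of Q: Q(-4)=-16.
So the global minimum of E is P(4) + Q(-4) + 6 = -704 − 16 + 6 = -714, attained at (4, -4).

(4, -4)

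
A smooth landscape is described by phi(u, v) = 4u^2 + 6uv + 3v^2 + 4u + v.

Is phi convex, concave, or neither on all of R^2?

phi is quadratic, so its Hessian is the constant matrix H = [[8, 6], [6, 6]].
det(H) = 12, tr(H) = 14.
det(H) > 0 and tr(H) > 0, so H is positive definite everywhere: convex.

convex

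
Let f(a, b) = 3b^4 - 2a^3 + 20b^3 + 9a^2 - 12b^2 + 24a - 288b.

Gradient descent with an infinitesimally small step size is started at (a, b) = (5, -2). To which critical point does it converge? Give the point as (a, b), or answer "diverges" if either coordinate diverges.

diverges

f is separable, so gradient descent decouples: a follows -∂f/∂a, b follows -∂f/∂b.
∂f/∂a = -6(a - 4)(a + 1); at a=5 this is -36, so a increases.
∂f/∂b = 12(b - 2)(b + 3)(b + 4); at b=-2 this is -96, so b increases.
The a-coordinate has no critical point in that direction and runs off to infinity.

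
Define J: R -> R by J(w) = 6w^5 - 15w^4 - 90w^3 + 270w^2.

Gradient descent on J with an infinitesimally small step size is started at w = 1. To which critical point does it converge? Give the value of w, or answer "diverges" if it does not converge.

J'(w) = 30w(w - 3)(w - 2)(w + 3), so J'(1) = 240.
Gradient descent moves in the -J' direction, i.e. w is decreasing.
The nearest critical point in that direction is w = 0, where J'' = 540 > 0 (a local minimum). The iterate converges there.

0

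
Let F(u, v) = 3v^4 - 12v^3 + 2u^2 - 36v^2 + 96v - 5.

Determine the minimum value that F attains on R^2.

-197

F(u,v) separates as P(u) + Q(v) − 5, so its minimum is min P + min Q − 5.
P'(u) = 4u vanishes at u ∈ {0}; Q'(v) = 12(v - 4)(v - 1)(v + 2) vanishes at v ∈ {-2, 1, 4}.
Local minima of P (where P''>0): P(0)=0. Local minima of Q: Q(-2)=-192, Q(4)=-192.
So the global minimum of F is P(0) + Q(-2) − 5 = 0 − 192 − 5 = -197, attained at (0, -2).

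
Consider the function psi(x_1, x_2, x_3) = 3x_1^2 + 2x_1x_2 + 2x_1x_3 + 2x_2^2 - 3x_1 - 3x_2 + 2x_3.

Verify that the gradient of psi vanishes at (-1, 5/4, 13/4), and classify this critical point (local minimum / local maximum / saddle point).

∇psi = (6x_1 + 2x_2 + 2x_3 - 3, 2x_1 + 4x_2 - 3, 2x_1 + 2); substituting (-1, 5/4, 13/4) gives ∇psi = (0, 0, 0), so (-1, 5/4, 13/4) is indeed a critical point.
The Hessian is constant: H = [[6, 2, 2], [2, 4, 0], [2, 0, 0]].
Leading principal minors: Δ₁ = 6, Δ₂ = 20, Δ₃ = -16.
The minors fit neither the all-positive nor the alternating-sign pattern, so H is indefinite: a saddle point.

saddle point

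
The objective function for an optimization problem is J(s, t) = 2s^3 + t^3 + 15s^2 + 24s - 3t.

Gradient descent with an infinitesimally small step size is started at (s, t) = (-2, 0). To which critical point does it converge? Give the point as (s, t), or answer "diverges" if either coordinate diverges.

J is separable, so gradient descent decouples: s follows -∂J/∂s, t follows -∂J/∂t.
∂J/∂s = 6(s + 1)(s + 4); at s=-2 this is -12, so s increases.
∂J/∂t = 3(t - 1)(t + 1); at t=0 this is -3, so t increases.
s converges to its nearest critical value -1 (a local min of the s-part); t converges to 1. The iterate converges to (-1, 1).

(-1, 1)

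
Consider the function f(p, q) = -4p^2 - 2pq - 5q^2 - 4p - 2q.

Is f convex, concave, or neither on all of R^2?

f is quadratic, so its Hessian is the constant matrix H = [[-8, -2], [-2, -10]].
det(H) = 76, tr(H) = -18.
det(H) > 0 and tr(H) < 0, so H is negative definite everywhere: concave.

concave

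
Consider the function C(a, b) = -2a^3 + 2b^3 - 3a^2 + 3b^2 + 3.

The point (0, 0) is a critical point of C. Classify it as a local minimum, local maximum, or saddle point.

saddle point

The mixed partial ∂²C/∂a∂b is 0, so the Hessian at any point is diag(C_aa, C_bb) = diag(-6(2a + 1), 6(2b + 1)).
At (0, 0): H = diag(-6, 6).
The eigenvalues have opposite signs, so H is indefinite: a saddle point.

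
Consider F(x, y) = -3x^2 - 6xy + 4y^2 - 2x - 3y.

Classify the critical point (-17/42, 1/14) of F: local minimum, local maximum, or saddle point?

saddle point

The Hessian of F is constant: H = [[-6, -6], [-6, 8]].
det(H) = (-6)·8 − (-6)² = -84.
Since det(H) < 0, H is indefinite and the critical point is a saddle point.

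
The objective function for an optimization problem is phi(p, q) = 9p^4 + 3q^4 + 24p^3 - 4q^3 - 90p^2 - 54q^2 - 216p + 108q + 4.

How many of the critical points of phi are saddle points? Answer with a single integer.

4

phi separates as a function of p plus a function of q, so ∇phi=0 decouples.
∂phi/∂p = 36(p - 2)(p + 1)(p + 3) = 0 at p ∈ {-3, -1, 2}; ∂phi/∂q = 12(q - 3)(q - 1)(q + 3) = 0 at q ∈ {-3, 1, 3}.
The Hessian is diagonal: diag(phi_pp, phi_qq). Second derivatives: phi_pp(-3)=360, phi_pp(-1)=-216, phi_pp(2)=540; phi_qq(-3)=288, phi_qq(1)=-96, phi_qq(3)=144.
Saddle points occur where the two diagonal entries have opposite signs: (-3, 1), (-1, -3), (-1, 3), (2, 1). Count: 4.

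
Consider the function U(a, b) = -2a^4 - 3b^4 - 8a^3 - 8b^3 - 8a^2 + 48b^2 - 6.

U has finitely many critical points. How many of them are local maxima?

4

U separates as a function of a plus a function of b, so ∇U=0 decouples.
∂U/∂a = -8a(a + 1)(a + 2) = 0 at a ∈ {-2, -1, 0}; ∂U/∂b = -12b(b - 2)(b + 4) = 0 at b ∈ {-4, 0, 2}.
The Hessian is diagonal: diag(U_aa, U_bb). Second derivatives: U_aa(-2)=-16, U_aa(-1)=8, U_aa(0)=-16; U_bb(-4)=-288, U_bb(0)=96, U_bb(2)=-144.
Local maxima occur where both diagonal entries negative: (-2, -4), (-2, 2), (0, -4), (0, 2). Count: 4.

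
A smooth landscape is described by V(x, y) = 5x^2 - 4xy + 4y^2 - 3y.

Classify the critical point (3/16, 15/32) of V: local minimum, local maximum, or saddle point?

local minimum

The Hessian of V is constant: H = [[10, -4], [-4, 8]].
det(H) = 10·8 − (-4)² = 64.
det(H) > 0 and tr(H) = 18 > 0, so H is positive definite and the point is a local minimum.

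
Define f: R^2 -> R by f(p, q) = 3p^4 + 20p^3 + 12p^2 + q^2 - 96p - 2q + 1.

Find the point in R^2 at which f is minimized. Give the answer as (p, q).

f(p,q) separates as A(p) + B(q) + 1, so its minimum is min A + min B + 1.
A'(p) = 12(p - 1)(p + 2)(p + 4) vanishes at p ∈ {-4, -2, 1}; B'(q) = 2q - 2 vanishes at q ∈ {1}.
Local minima of A (where A''>0): A(-4)=64, A(1)=-61. Local minima of B: B(1)=-1.
So the global minimum of f is A(1) + B(1) + 1 = -61 − 1 + 1 = -61, attained at (1, 1).

(1, 1)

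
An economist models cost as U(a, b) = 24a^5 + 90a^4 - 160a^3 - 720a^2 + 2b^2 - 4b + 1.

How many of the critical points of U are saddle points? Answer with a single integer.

2

U separates as a function of a plus a function of b, so ∇U=0 decouples.
∂U/∂a = 120a(a - 2)(a + 2)(a + 3) = 0 at a ∈ {-3, -2, 0, 2}; ∂U/∂b = 4(b - 1) = 0 at b ∈ {1}.
The Hessian is diagonal: diag(U_aa, U_bb). Second derivatives: U_aa(-3)=-1800, U_aa(-2)=960, U_aa(0)=-1440, U_aa(2)=4800; U_bb(1)=4.
Saddle points occur where the two diagonal entries have opposite signs: (-3, 1), (0, 1). Count: 2.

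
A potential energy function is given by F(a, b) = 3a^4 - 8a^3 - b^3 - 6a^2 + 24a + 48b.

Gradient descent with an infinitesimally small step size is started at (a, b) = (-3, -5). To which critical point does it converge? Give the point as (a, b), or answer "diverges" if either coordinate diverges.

F is separable, so gradient descent decouples: a follows -∂F/∂a, b follows -∂F/∂b.
∂F/∂a = 12(a - 2)(a - 1)(a + 1); at a=-3 this is -480, so a increases.
∂F/∂b = -3(b - 4)(b + 4); at b=-5 this is -27, so b increases.
a converges to its nearest critical value -1 (a local min of the a-part); b converges to -4. The iterate converges to (-1, -4).

(-1, -4)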